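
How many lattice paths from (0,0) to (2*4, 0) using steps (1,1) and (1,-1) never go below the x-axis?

Total monotonic paths to (4,4): C(8,4) = 70.
A path is bad iff it touches y = x + 1; reflecting its initial segment maps bad paths bijectively onto all paths to (3,5), of which there are C(8,5) = 56.
Valid Dyck paths: 70 - 56.
(Equivalently, C_{4} = C(8,4)/5 = 70/5.)

Final answer: C_{4} = 14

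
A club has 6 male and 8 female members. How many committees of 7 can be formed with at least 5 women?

Sum over valid woman counts:
C(8,5)C(6,2) = 840
C(8,6)C(6,1) = 168
C(8,7)C(6,0) = 8
Total: 840 + 168 + 8.

Final answer: 1016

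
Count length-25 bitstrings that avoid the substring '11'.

A valid string ends in 0 (append to any length-(n-1) valid string) or in 01 (append to any length-(n-2) valid string), so a(n) = a(n-1) + a(n-2) with a(1)=2, a(2)=3.
Building up term by term: a(1)=2, a(2)=3, a(3)=5, a(4)=8, a(5)=13, a(6)=21, a(7)=34, a(8)=55, a(9)=89, a(10)=144, a(11)=233, a(12)=377, a(13)=610, a(14)=987, a(15)=1597, a(16)=2584, a(17)=4181, a(18)=6765, a(19)=10946, a(20)=17711, a(21)=28657, a(22)=46368, a(23)=75025, a(24)=121393, a(25)=196418.

Final answer: 196418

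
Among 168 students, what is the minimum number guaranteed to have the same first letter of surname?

There are 26 possible values for first letter of surname. With 168 students and 26 categories, by pigeonhole: ceiling(168/26).

Final answer: 7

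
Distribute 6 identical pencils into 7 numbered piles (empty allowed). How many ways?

Stars and bars: C(n+k-1, k-1) = C(12,6).

Final answer: C(12,6) = 924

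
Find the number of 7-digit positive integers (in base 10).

These are the integers in [10^6, 10^7), so the count is 10^7 - 10^6 = 9 x 10^6.

Final answer: 9000000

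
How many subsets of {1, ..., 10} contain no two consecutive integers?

Condition on whether n belongs to the subset: if not, any valid subset of {1, ..., n-1} works (a(n-1)); if so, n-1 is excluded and the rest is a valid subset of {1, ..., n-2} (a(n-2)). Hence a(n) = a(n-1) + a(n-2), a(1)=2, a(2)=3.
Iterating the recurrence: a(1)=2, a(2)=3, a(3)=5, a(4)=8, a(5)=13, a(6)=21, a(7)=34, a(8)=55, a(9)=89, a(10)=144.

Final answer: 144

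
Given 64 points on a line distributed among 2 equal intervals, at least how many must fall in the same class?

By pigeonhole with 64 objects and 2 categories: ceiling(64/2).

Final answer: 32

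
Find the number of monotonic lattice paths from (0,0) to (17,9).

Each path has 17 right steps and 9 up steps in some order (26 steps total).
Choose which 9 of the 26 steps are up: C(26,9).

Final answer: C(26,9) = 3124550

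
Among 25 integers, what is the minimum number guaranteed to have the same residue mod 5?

There are 5 possible values for residue mod 5. With 25 integers and 5 categories, by pigeonhole: ceiling(25/5).

Final answer: 5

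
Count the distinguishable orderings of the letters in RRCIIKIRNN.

Letters (C:1, I:3, K:1, N:2, R:3). Total letters: 10.
Permutations = 10!/(3! x 3! x 2!).

Final answer: 50400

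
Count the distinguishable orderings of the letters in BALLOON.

Letters (A:1, B:1, L:2, N:1, O:2). Total letters: 7.
Permutations = 7!/(2! x 2!).

Final answer: 1260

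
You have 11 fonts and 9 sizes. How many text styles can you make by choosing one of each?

By the multiplication principle: 11 x 9.

Final answer: 99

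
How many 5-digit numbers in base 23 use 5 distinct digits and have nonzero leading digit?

The leading digit has 22 choices (anything but zero); the next has 22 (anything but the first), then 21, and so on, one fewer each time.
Total: 22 x 22 x 21 x 20 x 19.

Final answer: 3862320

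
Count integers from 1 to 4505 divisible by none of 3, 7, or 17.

|div by 3|=1501, |div by 7|=643, |div by 17|=265.
|div by 3&7|=214, |div by 3&17|=88, |div by 7&17|=37, |div by all|=12.
By inclusion-exclusion, divisible by at least one: 1501+643+265-214-88-37+12 = 2082.
Not divisible by any: 4505 - 2082.

Final answer: 2423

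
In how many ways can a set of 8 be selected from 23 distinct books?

C(23,8) = 23!/(8! x (23-8)!).

Final answer: C(23,8) = 490314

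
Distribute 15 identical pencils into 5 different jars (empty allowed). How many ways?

Stars and bars: C(n+k-1, k-1) = C(19,4).

Final answer: C(19,4) = 3876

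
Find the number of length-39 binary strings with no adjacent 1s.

A valid string ends in 0 (append to any length-(n-1) valid string) or in 01 (append to any length-(n-2) valid string), so a(n) = a(n-1) + a(n-2) with a(1)=2, a(2)=3.
Computing successive values: a(1)=2, a(2)=3, a(3)=5, a(4)=8, a(5)=13, a(6)=21, a(7)=34, a(8)=55, a(9)=89, a(10)=144, a(11)=233, a(12)=377, a(13)=610, a(14)=987, a(15)=1597, a(16)=2584, a(17)=4181, a(18)=6765, a(19)=10946, a(20)=17711, a(21)=28657, a(22)=46368, a(23)=75025, a(24)=121393, a(25)=196418, a(26)=317811, a(27)=514229, a(28)=832040, a(29)=1346269, a(30)=2178309, a(31)=3524578, a(32)=5702887, a(33)=9227465, a(34)=14930352, a(35)=24157817, a(36)=39088169, a(37)=63245986, a(38)=102334155, a(39)=165580141.

Final answer: 165580141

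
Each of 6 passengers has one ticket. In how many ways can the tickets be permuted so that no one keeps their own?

Use the recurrence D(n) = (n-1)(D(n-1) + D(n-2)) with D(0)=1, D(1)=0.
D(2) = 1 x (0 + 1) = 1
D(3) = 2 x (1 + 0) = 2
D(4) = 3 x (2 + 1) = 9
D(5) = 4 x (9 + 2) = 44
D(6) = 5 x (D(5) + D(4)) = 5 x (44 + 9)

Final answer: D(6) = 265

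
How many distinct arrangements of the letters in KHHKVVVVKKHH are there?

Letters (H:4, K:4, V:4). Total letters: 12.
Permutations = 12!/(4! x 4! x 4!).

Final answer: 34650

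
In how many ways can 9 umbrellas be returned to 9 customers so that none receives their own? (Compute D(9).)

Use the recurrence D(n) = (n-1)(D(n-1) + D(n-2)) with D(0)=1, D(1)=0.
D(2) = 1 x (0 + 1) = 1
D(3) = 2 x (1 + 0) = 2
D(4) = 3 x (2 + 1) = 9
D(5) = 4 x (9 + 2) = 44
D(6) = 5 x (44 + 9) = 265
D(7) = 6 x (265 + 44) = 1854
D(8) = 7 x (1854 + 265) = 14833
D(9) = 8 x (D(8) + D(7)) = 8 x (14833 + 1854)

Final answer: D(9) = 133496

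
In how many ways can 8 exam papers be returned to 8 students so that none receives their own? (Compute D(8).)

Derangements satisfy D(n) = (n-1)(D(n-1) + D(n-2)), starting from D(0)=1, D(1)=0.
D(2) = 1 x (0 + 1) = 1
D(3) = 2 x (1 + 0) = 2
D(4) = 3 x (2 + 1) = 9
D(5) = 4 x (9 + 2) = 44
D(6) = 5 x (44 + 9) = 265
D(7) = 6 x (265 + 44) = 1854
D(8) = 7 x (D(7) + D(6)) = 7 x (1854 + 265)

Final answer: D(8) = 14833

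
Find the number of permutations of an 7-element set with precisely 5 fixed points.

Choose which 5 elements are fixed: C(7,5) = 21.
Derange the remaining 2 using D(j) = (j-1)(D(j-1) + D(j-2)), D(0)=1, D(1)=0: D(2)=1.
Total: 21 x 1.

Final answer: C(7,5) D(2) = 21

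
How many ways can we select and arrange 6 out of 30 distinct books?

P(30,6) = 30!/(30-6)! = 30!/24!.

Final answer: P(30,6) = 427518000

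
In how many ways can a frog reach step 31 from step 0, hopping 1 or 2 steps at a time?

Let f(n) count the ways. The last step is size 1 or 2, so f(n) = f(n-1) + f(n-2) with f(1)=1, f(2)=2.
Building up term by term: f(1)=1, f(2)=2, f(3)=3, f(4)=5, f(5)=8, f(6)=13, f(7)=21, f(8)=34, f(9)=55, f(10)=89, f(11)=144, f(12)=233, f(13)=377, f(14)=610, f(15)=987, f(16)=1597, f(17)=2584, f(18)=4181, f(19)=6765, f(20)=10946, f(21)=17711, f(22)=28657, f(23)=46368, f(24)=75025, f(25)=121393, f(26)=196418, f(27)=317811, f(28)=514229, f(29)=832040, f(30)=1346269, f(31)=2178309.

Final answer: 2178309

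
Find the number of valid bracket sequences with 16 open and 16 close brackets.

This is a standard Catalan-number count: the answer is C_n. Here n = 16 (pairs).
C_n = C(2n,n)/(n+1), so C_{16} = C(32,16)/17 = 601080390/17.

Final answer: C_{16} = 35357670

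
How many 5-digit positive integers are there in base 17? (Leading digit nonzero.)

These are the integers in [17^4, 17^5), so the count is 17^5 - 17^4 = 16 x 17^4.

Final answer: 1336336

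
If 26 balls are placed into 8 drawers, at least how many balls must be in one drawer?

By the pigeonhole principle: ceiling(26/8).

Final answer: 4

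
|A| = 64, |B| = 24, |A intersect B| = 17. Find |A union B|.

|A union B| = |A| + |B| - |A intersect B| = 64 + 24 - 17.

Final answer: 71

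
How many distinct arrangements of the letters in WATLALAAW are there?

Letters (A:4, L:2, T:1, W:2). Total letters: 9.
Permutations = 9!/(4! x 2! x 2!).

Final answer: 3780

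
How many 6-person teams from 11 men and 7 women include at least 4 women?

Sum over valid woman counts:
C(7,4)C(11,2) = 1925
C(7,5)C(11,1) = 231
C(7,6)C(11,0) = 7
Total: 1925 + 231 + 7.

Final answer: 2163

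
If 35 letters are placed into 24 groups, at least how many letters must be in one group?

By the pigeonhole principle: ceiling(35/24).

Final answer: 2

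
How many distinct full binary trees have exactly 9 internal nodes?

This is counted by the nth Catalan number C_n. Here n = 9.
C_n = C(2n,n)/(n+1), so C_{9} = C(18,9)/10 = 48620/10.

Final answer: C_{9} = 4862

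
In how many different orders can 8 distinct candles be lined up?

The number of ways to arrange 8 distinct objects is 8!.

Final answer: 8! = 40320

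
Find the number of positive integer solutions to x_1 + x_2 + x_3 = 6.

Substitute x'_i = x_i - 1 (so x'_i >= 0). Then sum x'_i = 6 - 3 = 3.
Stars and bars: C(3+3-1, 3-1) = C(5,2).

Final answer: C(5,2) = 10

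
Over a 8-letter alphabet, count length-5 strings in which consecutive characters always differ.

First character: 8 choices. Each subsequent: 7 choices (must differ from the previous one).
Total: 8 x 7^4.

Final answer: 8 x 7^{4} = 19208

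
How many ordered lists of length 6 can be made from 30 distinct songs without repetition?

P(30,6) = 30!/(30-6)! = 30!/24!.

Final answer: P(30,6) = 427518000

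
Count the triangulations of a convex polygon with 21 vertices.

The structures are counted by the Catalan number C_n. Here n = 21 - 2 = 19.
C_n = C(2n,n)/(n+1), so C_{19} = C(38,19)/20 = 35345263800/20.

Final answer: C_{19} = 1767263190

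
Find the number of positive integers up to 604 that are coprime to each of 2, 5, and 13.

|div by 2|=302, |div by 5|=120, |div by 13|=46.
|div by 2&5|=60, |div by 2&13|=23, |div by 5&13|=9, |div by all|=4.
By inclusion-exclusion, divisible by at least one: 302+120+46-60-23-9+4 = 380.
Not divisible by any: 604 - 380.

Final answer: 224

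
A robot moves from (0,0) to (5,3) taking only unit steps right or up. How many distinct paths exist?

Each path has 5 right steps and 3 up steps in some order (8 steps total).
Choose which 3 of the 8 steps are up: C(8,3).

Final answer: C(8,3) = 56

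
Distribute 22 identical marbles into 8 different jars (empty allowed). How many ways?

Stars and bars: C(n+k-1, k-1) = C(29,7).

Final answer: C(29,7) = 1560780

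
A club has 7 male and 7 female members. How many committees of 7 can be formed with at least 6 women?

Sum over valid woman counts:
C(7,6)C(7,1) = 49
C(7,7)C(7,0) = 1
Total: 49 + 1.

Final answer: 50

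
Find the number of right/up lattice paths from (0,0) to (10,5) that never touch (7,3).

Total paths to (10,5): C(15,5) = 3003.
Paths through (7,3): C(10,3) x C(5,2) = 1200.
Avoiding (7,3): 3003 - 1200.

Final answer: 1803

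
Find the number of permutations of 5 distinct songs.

The number of ways to arrange 5 distinct objects is 5!.

Final answer: 5! = 120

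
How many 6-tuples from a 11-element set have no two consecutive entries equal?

First character: 11 choices. Each subsequent: 10 choices (must differ from the previous one).
Total: 11 x 10^5.

Final answer: 11 x 10^{5} = 1100000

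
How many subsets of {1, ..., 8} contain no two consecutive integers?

Let a(n) count such subsets of {1, ..., n}. Either n is excluded (a(n-1) ways) or n is included, forcing n-1 out (a(n-2) ways), so a(n) = a(n-1) + a(n-2) with a(1)=2, a(2)=3.
Computing successive values: a(1)=2, a(2)=3, a(3)=5, a(4)=8, a(5)=13, a(6)=21, a(7)=34, a(8)=55.

Final answer: 55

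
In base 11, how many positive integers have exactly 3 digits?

In base 11, the leading digit has 10 choices (1..10); each of the remaining 2 digits has 11 choices.
Total: 10 x 11^2.

Final answer: 1210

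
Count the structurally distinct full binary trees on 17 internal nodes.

The structures are counted by the Catalan number C_n. Here n = 17.
C_n = C(2n,n) - C(2n,n+1), so C_{17} = C(34,17) - C(34,18) = 2333606220 - 2203961430.

Final answer: C_{17} = 129644790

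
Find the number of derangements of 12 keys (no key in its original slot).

D(n) = (n-1)(D(n-1) + D(n-2)), D(0)=1, D(1)=0.
D(2) = 1 x (0 + 1) = 1
D(3) = 2 x (1 + 0) = 2
D(4) = 3 x (2 + 1) = 9
D(5) = 4 x (9 + 2) = 44
D(6) = 5 x (44 + 9) = 265
D(7) = 6 x (265 + 44) = 1854
D(8) = 7 x (1854 + 265) = 14833
D(9) = 8 x (14833 + 1854) = 133496
D(10) = 9 x (133496 + 14833) = 1334961
D(11) = 10 x (1334961 + 133496) = 14684570
D(12) = 11 x (D(11) + D(10)) = 11 x (14684570 + 1334961)

Final answer: D(12) = 176214841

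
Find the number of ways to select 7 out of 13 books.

C(13,7) = 13!/(7! x (13-7)!).

Final answer: C(13,7) = 1716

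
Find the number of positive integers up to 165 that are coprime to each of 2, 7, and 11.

|div by 2|=82, |div by 7|=23, |div by 11|=15.
|div by 2&7|=11, |div by 2&11|=7, |div by 7&11|=2, |div by all|=1.
By inclusion-exclusion, divisible by at least one: 82+23+15-11-7-2+1 = 101.
Not divisible by any: 165 - 101.

Final answer: 64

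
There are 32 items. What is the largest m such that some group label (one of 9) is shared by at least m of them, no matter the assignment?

There are 9 possible values for group label (one of 9). With 32 items and 9 categories, by pigeonhole: ceiling(32/9).

Final answer: 4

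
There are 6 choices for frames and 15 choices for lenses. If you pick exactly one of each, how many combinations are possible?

By the multiplication principle: 6 x 15.

Final answer: 90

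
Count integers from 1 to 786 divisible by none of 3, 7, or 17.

|div by 3|=262, |div by 7|=112, |div by 17|=46.
|div by 3&7|=37, |div by 3&17|=15, |div by 7&17|=6, |div by all|=2.
By inclusion-exclusion, divisible by at least one: 262+112+46-37-15-6+2 = 364.
Not divisible by any: 786 - 364.

Final answer: 422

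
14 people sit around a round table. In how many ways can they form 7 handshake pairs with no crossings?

This is a standard Catalan-number count: the answer is C_n. Here n = 14/2 = 7.
C_n = C(2n,n)/(n+1), so C_{7} = C(14,7)/8 = 3432/8.

Final answer: C_{7} = 429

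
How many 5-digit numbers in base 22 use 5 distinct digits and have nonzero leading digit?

First digit: 21 (nonzero). Second: 21 (not first). Third: 20, etc.
Total: 21 x 21 x 20 x 19 x 18.

Final answer: 3016440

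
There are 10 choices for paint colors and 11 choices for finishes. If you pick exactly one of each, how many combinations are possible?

By the multiplication principle: 10 x 11.

Final answer: 110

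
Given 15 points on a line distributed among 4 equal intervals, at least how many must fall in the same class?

By pigeonhole with 15 objects and 4 categories: ceiling(15/4).

Final answer: 4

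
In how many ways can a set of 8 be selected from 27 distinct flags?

C(27,8) = 27!/(8! x 19!).

Final answer: \binom{27}{8} = 2220075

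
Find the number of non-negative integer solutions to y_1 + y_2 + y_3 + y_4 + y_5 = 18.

Stars and bars with 18 stars and 4 bars:
C(18+5-1, 5-1) = C(22,4).

Final answer: C(22,4) = 7315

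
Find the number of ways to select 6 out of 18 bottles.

C(18,6) = 18!/(6! x (18-6)!).

Final answer: C(18,6) = 18564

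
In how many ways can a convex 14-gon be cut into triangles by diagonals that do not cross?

The structures are counted by the Catalan number C_n. Here n = 14 - 2 = 12.
Using C_0 = 1 and C_(k+1) = C_k x 2(2k+1)/(k+2), build up term by term: C_1=1, C_2=2, C_3=5, C_4=14, C_5=42, C_6=132, C_7=429, C_8=1430, C_9=4862, C_10=16796, C_11=58786, C_12=208012.

Final answer: C_{12} = 208012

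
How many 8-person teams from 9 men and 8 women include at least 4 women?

Sum over valid woman counts:
C(8,4)C(9,4) = 8820
C(8,5)C(9,3) = 4704
C(8,6)C(9,2) = 1008
C(8,7)C(9,1) = 72
C(8,8)C(9,0) = 1
Total: 8820 + 4704 + 1008 + 72 + 1.

Final answer: 14605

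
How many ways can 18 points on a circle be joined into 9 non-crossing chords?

This is a standard Catalan-number count: the answer is C_n. Here n = 18/2 = 9.
Using C_0 = 1 and C_(k+1) = C_k x 2(2k+1)/(k+2), build up term by term: C_1=1, C_2=2, C_3=5, C_4=14, C_5=42, C_6=132, C_7=429, C_8=1430, C_9=4862.

Final answer: C_{9} = 4862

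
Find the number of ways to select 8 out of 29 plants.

C(29,8) = 29!/(8! x 21!).

Final answer: \binom{29}{8} = 4292145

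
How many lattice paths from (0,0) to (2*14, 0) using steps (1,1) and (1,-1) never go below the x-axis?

Total monotonic paths to (14,14): C(28,14) = 40116600.
Paths that cross above y=x (reflection bijection): C(28,15) = 37442160.
Valid Dyck paths: 40116600 - 37442160.
(Equivalently, C_{14} = C(28,14)/15 = 40116600/15.)

Final answer: C_{14} = 2674440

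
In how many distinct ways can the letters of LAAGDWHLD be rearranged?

Letters (A:2, D:2, G:1, H:1, L:2, W:1). Total letters: 9.
Permutations = 9!/(2! x 2! x 2!).

Final answer: 45360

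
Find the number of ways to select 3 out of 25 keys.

C(25,3) = 25!/(3! x 22!).

Final answer: \binom{25}{3} = 2300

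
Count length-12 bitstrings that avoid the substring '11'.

Let a(n) count valid strings. If the last bit is 0 the prefix is any valid string of length n-1; if it is 1 the string must end in 01 with a valid prefix of length n-2. So a(n) = a(n-1) + a(n-2), a(1)=2, a(2)=3.
Computing successive values: a(1)=2, a(2)=3, a(3)=5, a(4)=8, a(5)=13, a(6)=21, a(7)=34, a(8)=55, a(9)=89, a(10)=144, a(11)=233, a(12)=377.

Final answer: 377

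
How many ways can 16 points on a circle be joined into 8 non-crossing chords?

This is a standard Catalan-number count: the answer is C_n. Here n = 16/2 = 8.
C_n = C(2n,n) - C(2n,n+1), so C_{8} = C(16,8) - C(16,9) = 12870 - 11440.

Final answer: C_{8} = 1430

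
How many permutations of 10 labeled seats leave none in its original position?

Derangements satisfy D(n) = (n-1)(D(n-1) + D(n-2)), starting from D(0)=1, D(1)=0.
D(2) = 1 x (0 + 1) = 1
D(3) = 2 x (1 + 0) = 2
D(4) = 3 x (2 + 1) = 9
D(5) = 4 x (9 + 2) = 44
D(6) = 5 x (44 + 9) = 265
D(7) = 6 x (265 + 44) = 1854
D(8) = 7 x (1854 + 265) = 14833
D(9) = 8 x (14833 + 1854) = 133496
D(10) = 9 x (D(9) + D(8)) = 9 x (133496 + 14833)

Final answer: D(10) = 1334961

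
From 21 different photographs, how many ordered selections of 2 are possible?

P(21,2) = 21!/(21-2)! = 21!/19!.

Final answer: P(21,2) = 420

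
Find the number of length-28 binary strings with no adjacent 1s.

Classify by the final bit: ...0 gives a(n-1) strings, ...01 gives a(n-2) strings. Thus a(n) = a(n-1) + a(n-2) with a(1)=2, a(2)=3.
Building up term by term: a(1)=2, a(2)=3, a(3)=5, a(4)=8, a(5)=13, a(6)=21, a(7)=34, a(8)=55, a(9)=89, a(10)=144, a(11)=233, a(12)=377, a(13)=610, a(14)=987, a(15)=1597, a(16)=2584, a(17)=4181, a(18)=6765, a(19)=10946, a(20)=17711, a(21)=28657, a(22)=46368, a(23)=75025, a(24)=121393, a(25)=196418, a(26)=317811, a(27)=514229, a(28)=832040.

Final answer: 832040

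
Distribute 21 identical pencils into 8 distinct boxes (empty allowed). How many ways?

Stars and bars: C(n+k-1, k-1) = C(28,7).

Final answer: C(28,7) = 1184040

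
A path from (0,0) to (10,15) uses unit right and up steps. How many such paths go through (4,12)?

Paths (0,0)->(4,12): C(16,12) = 1820.
Paths (4,12)->(10,15): C(9,3) = 84.
By multiplication principle: 1820 x 84.

Final answer: 152880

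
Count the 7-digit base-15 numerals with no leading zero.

These are the integers in [15^6, 15^7), so the count is 15^7 - 15^6 = 14 x 15^6.

Final answer: 159468750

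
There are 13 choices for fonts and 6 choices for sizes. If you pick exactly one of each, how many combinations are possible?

By the multiplication principle: 13 x 6.

Final answer: 78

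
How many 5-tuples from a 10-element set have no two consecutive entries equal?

Let g(n) count such strings. g(1) = 10, and each valid string of length n-1 extends in 9 ways (any symbol but the last), so g(n) = 9 g(n-1).
Total: g(5) = 10 x 9^4.

Final answer: 10 x 9^{4} = 65610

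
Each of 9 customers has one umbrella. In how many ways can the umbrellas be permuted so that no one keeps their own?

Use the recurrence D(n) = (n-1)(D(n-1) + D(n-2)) with D(0)=1, D(1)=0.
D(2) = 1 x (0 + 1) = 1
D(3) = 2 x (1 + 0) = 2
D(4) = 3 x (2 + 1) = 9
D(5) = 4 x (9 + 2) = 44
D(6) = 5 x (44 + 9) = 265
D(7) = 6 x (265 + 44) = 1854
D(8) = 7 x (1854 + 265) = 14833
D(9) = 8 x (D(8) + D(7)) = 8 x (14833 + 1854)

Final answer: D(9) = 133496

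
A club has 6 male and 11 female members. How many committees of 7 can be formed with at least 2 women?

Sum over valid woman counts:
C(11,2)C(6,5) = 330
C(11,3)C(6,4) = 2475
C(11,4)C(6,3) = 6600
C(11,5)C(6,2) = 6930
C(11,6)C(6,1) = 2772
C(11,7)C(6,0) = 330
Total: 330 + 2475 + 6600 + 6930 + 2772 + 330.

Final answer: 19437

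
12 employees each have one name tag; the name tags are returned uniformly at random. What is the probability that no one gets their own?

D(n) = (n-1)(D(n-1) + D(n-2)), D(0)=1, D(1)=0.
Building up: D(2)=1, D(3)=2, D(4)=9, D(5)=44, D(6)=265, D(7)=1854, D(8)=14833, D(9)=133496, D(10)=1334961, D(11)=14684570, D(12)=176214841.
Total arrangements: 12! = 479001600.
Probability = D(12)/12! = 16019531/43545600.

Final answer: D(12)/12! = 176214841/479001600 = 0.367879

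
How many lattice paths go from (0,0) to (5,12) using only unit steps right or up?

Each path has 5 right steps and 12 up steps in some order (17 steps total).
Choose which 12 of the 17 steps are up: C(17,12).

Final answer: C(17,12) = 6188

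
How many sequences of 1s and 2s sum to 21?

Let f(n) be the number of climbs. Removing the last move (1 or 2 steps) gives f(n) = f(n-1) + f(n-2); base cases f(1)=1, f(2)=2.
Building up term by term: f(1)=1, f(2)=2, f(3)=3, f(4)=5, f(5)=8, f(6)=13, f(7)=21, f(8)=34, f(9)=55, f(10)=89, f(11)=144, f(12)=233, f(13)=377, f(14)=610, f(15)=987, f(16)=1597, f(17)=2584, f(18)=4181, f(19)=6765, f(20)=10946, f(21)=17711.

Final answer: 17711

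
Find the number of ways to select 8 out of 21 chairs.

C(21,8) = 21!/(8! x (21-8)!).

Final answer: C(21,8) = 203490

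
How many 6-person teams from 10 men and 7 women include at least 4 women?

Sum over valid woman counts:
C(7,4)C(10,2) = 1575
C(7,5)C(10,1) = 210
C(7,6)C(10,0) = 7
Total: 1575 + 210 + 7.

Final answer: 1792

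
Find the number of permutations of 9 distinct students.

The number of ways to arrange 9 distinct objects is 9!.

Final answer: 9! = 362880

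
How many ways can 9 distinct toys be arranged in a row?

The number of ways to arrange 9 distinct objects is 9!.

Final answer: 9! = 362880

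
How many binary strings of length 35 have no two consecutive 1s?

Classify by the final bit: ...0 gives a(n-1) strings, ...01 gives a(n-2) strings. Thus a(n) = a(n-1) + a(n-2) with a(1)=2, a(2)=3.
Computing successive values: a(1)=2, a(2)=3, a(3)=5, a(4)=8, a(5)=13, a(6)=21, a(7)=34, a(8)=55, a(9)=89, a(10)=144, a(11)=233, a(12)=377, a(13)=610, a(14)=987, a(15)=1597, a(16)=2584, a(17)=4181, a(18)=6765, a(19)=10946, a(20)=17711, a(21)=28657, a(22)=46368, a(23)=75025, a(24)=121393, a(25)=196418, a(26)=317811, a(27)=514229, a(28)=832040, a(29)=1346269, a(30)=2178309, a(31)=3524578, a(32)=5702887, a(33)=9227465, a(34)=14930352, a(35)=24157817.

Final answer: 24157817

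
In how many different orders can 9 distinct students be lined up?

The number of ways to arrange 9 distinct objects is 9!.

Final answer: 9! = 362880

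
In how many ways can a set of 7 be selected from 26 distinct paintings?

C(26,7) = 26!/(7! x 19!).

Final answer: \binom{26}{7} = 657800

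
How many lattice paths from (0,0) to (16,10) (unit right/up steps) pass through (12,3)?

Paths (0,0)->(12,3): C(15,3) = 455.
Paths (12,3)->(16,10): C(11,7) = 330.
By multiplication principle: 455 x 330.

Final answer: 150150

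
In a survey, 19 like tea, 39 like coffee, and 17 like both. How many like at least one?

|A union B| = |A| + |B| - |A intersect B| = 19 + 39 - 17.

Final answer: 41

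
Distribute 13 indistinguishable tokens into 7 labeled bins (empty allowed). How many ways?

Stars and bars: C(n+k-1, k-1) = C(19,6).

Final answer: C(19,6) = 27132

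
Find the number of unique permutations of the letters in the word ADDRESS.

Letters (A:1, D:2, E:1, R:1, S:2). Total letters: 7.
Permutations = 7!/(2! x 2!).

Final answer: 1260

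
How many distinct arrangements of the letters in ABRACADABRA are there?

Letters (A:5, B:2, C:1, D:1, R:2). Total letters: 11.
Permutations = 11!/(5! x 2! x 2!).

Final answer: 83160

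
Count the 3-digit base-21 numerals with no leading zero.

Leading digit: 20 options (nonzero). Other 2 digit(s): 21 options each.
Total: 20 x 21^2.

Final answer: 8820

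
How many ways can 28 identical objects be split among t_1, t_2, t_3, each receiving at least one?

Substitute t'_i = t_i - 1 (so t'_i >= 0). Then sum t'_i = 28 - 3 = 25.
Stars and bars: C(25+3-1, 3-1) = C(27,2).

Final answer: C(27,2) = 351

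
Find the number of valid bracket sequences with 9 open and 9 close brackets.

This is a standard Catalan-number count: the answer is C_n. Here n = 9 (pairs).
C_n = (2n)!/(n!(n+1)!), so C_{9} = 18!/(9! x 10!) = C(18,9)/10 = 48620/10.

Final answer: C_{9} = 4862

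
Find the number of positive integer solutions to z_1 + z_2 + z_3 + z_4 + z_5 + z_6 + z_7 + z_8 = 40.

Substitute z'_i = z_i - 1 (so z'_i >= 0). Then sum z'_i = 40 - 8 = 32.
Stars and bars: C(32+8-1, 8-1) = C(39,7).

Final answer: C(39,7) = 15380937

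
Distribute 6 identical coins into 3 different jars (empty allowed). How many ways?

Stars and bars: C(n+k-1, k-1) = C(8,2).

Final answer: C(8,2) = 28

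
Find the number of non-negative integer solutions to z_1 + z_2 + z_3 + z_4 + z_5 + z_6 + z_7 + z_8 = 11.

Stars and bars with 11 stars and 7 bars:
C(11+8-1, 8-1) = C(18,7).

Final answer: C(18,7) = 31824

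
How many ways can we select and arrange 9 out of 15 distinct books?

P(15,9) = 15!/(15-9)! = 15!/6!.

Final answer: P(15,9) = 1816214400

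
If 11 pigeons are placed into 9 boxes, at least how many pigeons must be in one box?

By the pigeonhole principle: ceiling(11/9).

Final answer: 2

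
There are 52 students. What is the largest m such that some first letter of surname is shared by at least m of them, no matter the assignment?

There are 26 possible values for first letter of surname. With 52 students and 26 categories, by pigeonhole: ceiling(52/26).

Final answer: 2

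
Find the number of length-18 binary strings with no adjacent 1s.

Let a(n) count valid strings. If the last bit is 0 the prefix is any valid string of length n-1; if it is 1 the string must end in 01 with a valid prefix of length n-2. So a(n) = a(n-1) + a(n-2), a(1)=2, a(2)=3.
Computing successive values: a(1)=2, a(2)=3, a(3)=5, a(4)=8, a(5)=13, a(6)=21, a(7)=34, a(8)=55, a(9)=89, a(10)=144, a(11)=233, a(12)=377, a(13)=610, a(14)=987, a(15)=1597, a(16)=2584, a(17)=4181, a(18)=6765.

Final answer: 6765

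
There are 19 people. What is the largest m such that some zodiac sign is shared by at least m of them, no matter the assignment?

There are 12 possible values for zodiac sign. With 19 people and 12 categories, by pigeonhole: ceiling(19/12).

Final answer: 2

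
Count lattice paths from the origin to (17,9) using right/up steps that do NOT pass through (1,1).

Total paths to (17,9): C(26,9) = 3124550.
Paths through (1,1): C(2,1) x C(24,8) = 1470942.
Avoiding (1,1): 3124550 - 1470942.

Final answer: 1653608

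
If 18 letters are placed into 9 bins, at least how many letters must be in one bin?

By the pigeonhole principle: ceiling(18/9).

Final answer: 2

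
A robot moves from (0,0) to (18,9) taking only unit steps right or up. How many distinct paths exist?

Each path has 18 right steps and 9 up steps in some order (27 steps total).
Choose which 9 of the 27 steps are up: C(27,9).

Final answer: C(27,9) = 4686825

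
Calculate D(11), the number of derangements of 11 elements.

Derangements satisfy D(n) = (n-1)(D(n-1) + D(n-2)), starting from D(0)=1, D(1)=0.
D(2) = 1 x (0 + 1) = 1
D(3) = 2 x (1 + 0) = 2
D(4) = 3 x (2 + 1) = 9
D(5) = 4 x (9 + 2) = 44
D(6) = 5 x (44 + 9) = 265
D(7) = 6 x (265 + 44) = 1854
D(8) = 7 x (1854 + 265) = 14833
D(9) = 8 x (14833 + 1854) = 133496
D(10) = 9 x (133496 + 14833) = 1334961
D(11) = 10 x (D(10) + D(9)) = 10 x (1334961 + 133496)

Final answer: D(11) = 14684570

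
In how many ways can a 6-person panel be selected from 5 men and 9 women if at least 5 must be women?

Sum over valid woman counts:
C(9,5)C(5,1) = 630
C(9,6)C(5,0) = 84
Total: 630 + 84.

Final answer: 714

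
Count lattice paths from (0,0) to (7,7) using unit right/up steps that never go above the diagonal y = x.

Total monotonic paths to (7,7): C(14,7) = 3432.
By the reflection principle, paths that go above the diagonal number C(14,8) = 3003.
Valid Dyck paths: 3432 - 3003.
(These counts are the Catalan numbers.)

Final answer: C_{7} = 429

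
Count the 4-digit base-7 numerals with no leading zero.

These are the integers in [7^3, 7^4), so the count is 7^4 - 7^3 = 6 x 7^3.

Final answer: 2058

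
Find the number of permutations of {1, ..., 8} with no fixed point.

Use the recurrence D(n) = (n-1)(D(n-1) + D(n-2)) with D(0)=1, D(1)=0.
Building up: D(2)=1, D(3)=2, D(4)=9, D(5)=44, D(6)=265, D(7)=1854.
D(8) = 7 x (D(7) + D(6)) = 7 x (1854 + 265).

Final answer: D(8) = 14833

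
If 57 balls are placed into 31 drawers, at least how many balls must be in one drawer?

By the pigeonhole principle: ceiling(57/31).

Final answer: 2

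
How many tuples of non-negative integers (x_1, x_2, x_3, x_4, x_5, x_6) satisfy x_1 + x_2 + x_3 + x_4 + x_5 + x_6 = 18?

Stars and bars with 18 stars and 5 bars:
C(18+6-1, 6-1) = C(23,5).

Final answer: C(23,5) = 33649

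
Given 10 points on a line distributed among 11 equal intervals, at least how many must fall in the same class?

By pigeonhole with 10 objects and 11 categories: ceiling(10/11).

Final answer: 1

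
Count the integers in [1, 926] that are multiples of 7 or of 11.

Multiples of 7: 132. Multiples of 11: 84. Of both (lcm=77): 12.
By inclusion-exclusion: 132 + 84 - 12.

Final answer: 204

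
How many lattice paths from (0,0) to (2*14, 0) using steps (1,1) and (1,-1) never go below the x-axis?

Total monotonic paths to (14,14): C(28,14) = 40116600.
A path is bad iff it touches y = x + 1; reflecting its initial segment maps bad paths bijectively onto all paths to (13,15), of which there are C(28,15) = 37442160.
Valid Dyck paths: 40116600 - 37442160.
(These counts are the Catalan numbers.)

Final answer: C_{14} = 2674440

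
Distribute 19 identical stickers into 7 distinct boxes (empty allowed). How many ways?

Stars and bars: C(n+k-1, k-1) = C(25,6).

Final answer: C(25,6) = 177100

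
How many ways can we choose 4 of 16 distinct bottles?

C(16,4) = 16!/(4! x 12!).

Final answer: \binom{16}{4} = 1820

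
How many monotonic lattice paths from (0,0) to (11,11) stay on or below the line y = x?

Total monotonic paths to (11,11): C(22,11) = 705432.
Paths that cross above y=x (reflection bijection): C(22,12) = 646646.
Valid Dyck paths: 705432 - 646646.
(This is the Catalan number C_{11}.)

Final answer: C_{11} = 58786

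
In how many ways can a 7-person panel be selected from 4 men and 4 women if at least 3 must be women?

Sum over valid woman counts:
C(4,3)C(4,4) = 4
C(4,4)C(4,3) = 4
Total: 4 + 4.

Final answer: 8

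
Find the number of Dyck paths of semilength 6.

Total monotonic paths to (6,6): C(12,6) = 924.
Paths that cross above y=x (reflection bijection): C(12,7) = 792.
Valid Dyck paths: 924 - 792.
(Check: C(12,6) - C(12,7) = C(12,6)/7, the Catalan number C_{6}.)

Final answer: C_{6} = 132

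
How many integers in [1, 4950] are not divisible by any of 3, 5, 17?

|div by 3|=1650, |div by 5|=990, |div by 17|=291.
|div by 3&5|=330, |div by 3&17|=97, |div by 5&17|=58, |div by all|=19.
By inclusion-exclusion, divisible by at least one: 1650+990+291-330-97-58+19 = 2465.
Not divisible by any: 4950 - 2465.

Final answer: 2485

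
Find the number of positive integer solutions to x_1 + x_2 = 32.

Substitute x'_i = x_i - 1 (so x'_i >= 0). Then sum x'_i = 32 - 2 = 30.
Stars and bars: C(30+2-1, 2-1) = C(31,1).

Final answer: C(31,1) = 31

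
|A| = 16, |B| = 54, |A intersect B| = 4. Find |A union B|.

|A union B| = |A| + |B| - |A intersect B| = 16 + 54 - 4.

Final answer: 66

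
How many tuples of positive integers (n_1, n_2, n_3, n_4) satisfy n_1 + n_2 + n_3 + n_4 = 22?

Substitute n'_i = n_i - 1 (so n'_i >= 0). Then sum n'_i = 22 - 4 = 18.
Stars and bars: C(18+4-1, 4-1) = C(21,3).

Final answer: C(21,3) = 1330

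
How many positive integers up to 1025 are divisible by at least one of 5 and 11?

Multiples of 5: 205. Multiples of 11: 93. Of both (lcm=55): 18.
By inclusion-exclusion: 205 + 93 - 18.

Final answer: 280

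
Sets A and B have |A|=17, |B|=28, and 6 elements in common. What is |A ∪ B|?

|A union B| = |A| + |B| - |A intersect B| = 17 + 28 - 6.

Final answer: 39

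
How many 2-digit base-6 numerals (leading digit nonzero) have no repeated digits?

First digit: 5 (nonzero). Second: 5 (not first). Third: 4, etc.
Total: 5 x 5.

Final answer: 25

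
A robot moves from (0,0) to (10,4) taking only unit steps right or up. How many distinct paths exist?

Each path has 10 right steps and 4 up steps in some order (14 steps total).
Choose which 4 of the 14 steps are up: C(14,4).

Final answer: C(14,4) = 1001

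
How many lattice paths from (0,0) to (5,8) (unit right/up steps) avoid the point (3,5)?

Total paths to (5,8): C(13,8) = 1287.
Paths through (3,5): C(8,5) x C(5,3) = 560.
Avoiding (3,5): 1287 - 560.

Final answer: 727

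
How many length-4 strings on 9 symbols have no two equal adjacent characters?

Let g(n) count such strings. g(1) = 9, and each valid string of length n-1 extends in 8 ways (any symbol but the last), so g(n) = 8 g(n-1).
Total: g(4) = 9 x 8^3.

Final answer: 9 x 8^{3} = 4608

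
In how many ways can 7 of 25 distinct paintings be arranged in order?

P(25,7) = 25!/(25-7)! = 25!/18!.

Final answer: P(25,7) = 2422728000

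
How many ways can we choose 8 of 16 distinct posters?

C(16,8) = 16!/(8! x (16-8)!).

Final answer: C(16,8) = 12870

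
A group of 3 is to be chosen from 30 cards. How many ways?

C(30,3) = 30!/(3! x 27!).

Final answer: \binom{30}{3} = 4060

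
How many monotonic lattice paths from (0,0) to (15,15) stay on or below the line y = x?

Total monotonic paths to (15,15): C(30,15) = 155117520.
By the reflection principle, paths that go above the diagonal number C(30,16) = 145422675.
Valid Dyck paths: 155117520 - 145422675.
(This is the Catalan number C_{15}.)

Final answer: C_{15} = 9694845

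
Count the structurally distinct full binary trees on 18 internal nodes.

This is counted by the nth Catalan number C_n. Here n = 18.
C_n = C(2n,n) - C(2n,n+1), so C_{18} = C(36,18) - C(36,19) = 9075135300 - 8597496600.

Final answer: C_{18} = 477638700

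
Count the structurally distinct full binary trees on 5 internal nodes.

This is counted by the nth Catalan number C_n. Here n = 5.
Using C_0 = 1 and C_(k+1) = C_k x 2(2k+1)/(k+2), build up term by term: C_1=1, C_2=2, C_3=5, C_4=14, C_5=42.

Final answer: C_{5} = 42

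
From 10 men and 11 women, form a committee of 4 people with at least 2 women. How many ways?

Sum over valid woman counts:
C(11,2)C(10,2) = 2475
C(11,3)C(10,1) = 1650
C(11,4)C(10,0) = 330
Total: 2475 + 1650 + 330.

Final answer: 4455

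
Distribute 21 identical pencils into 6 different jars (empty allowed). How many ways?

Stars and bars: C(n+k-1, k-1) = C(26,5).

Final answer: C(26,5) = 65780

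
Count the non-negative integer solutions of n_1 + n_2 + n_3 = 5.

Stars and bars with 5 stars and 2 bars:
C(5+3-1, 3-1) = C(7,2).

Final answer: C(7,2) = 21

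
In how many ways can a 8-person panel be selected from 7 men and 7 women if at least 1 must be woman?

Sum over valid woman counts:
C(7,1)C(7,7) = 7
C(7,2)C(7,6) = 147
C(7,3)C(7,5) = 735
C(7,4)C(7,4) = 1225
C(7,5)C(7,3) = 735
C(7,6)C(7,2) = 147
C(7,7)C(7,1) = 7
Total: 7 + 147 + 735 + 1225 + 735 + 147 + 7.

Final answer: 3003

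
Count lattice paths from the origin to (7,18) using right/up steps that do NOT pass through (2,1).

Total paths to (7,18): C(25,18) = 480700.
Paths through (2,1): C(3,1) x C(22,17) = 79002.
Avoiding (2,1): 480700 - 79002.

Final answer: 401698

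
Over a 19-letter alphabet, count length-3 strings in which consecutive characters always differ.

Let g(n) count such strings. g(1) = 19, and each valid string of length n-1 extends in 18 ways (any symbol but the last), so g(n) = 18 g(n-1).
Total: g(3) = 19 x 18^2.

Final answer: 19 x 18^{2} = 6156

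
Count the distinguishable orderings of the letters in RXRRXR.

Letters (R:4, X:2). Total letters: 6.
Permutations = 6!/(4! x 2!).

Final answer: 15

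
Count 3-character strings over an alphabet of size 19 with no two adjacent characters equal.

Let g(n) count such strings. g(1) = 19, and each valid string of length n-1 extends in 18 ways (any symbol but the last), so g(n) = 18 g(n-1).
Total: g(3) = 19 x 18^2.

Final answer: 19 x 18^{2} = 6156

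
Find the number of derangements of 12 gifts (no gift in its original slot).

Derangements satisfy D(n) = (n-1)(D(n-1) + D(n-2)), starting from D(0)=1, D(1)=0.
D(2) = 1 x (0 + 1) = 1
D(3) = 2 x (1 + 0) = 2
D(4) = 3 x (2 + 1) = 9
D(5) = 4 x (9 + 2) = 44
D(6) = 5 x (44 + 9) = 265
D(7) = 6 x (265 + 44) = 1854
D(8) = 7 x (1854 + 265) = 14833
D(9) = 8 x (14833 + 1854) = 133496
D(10) = 9 x (133496 + 14833) = 1334961
D(11) = 10 x (1334961 + 133496) = 14684570
D(12) = 11 x (D(11) + D(10)) = 11 x (14684570 + 1334961)

Final answer: D(12) = 176214841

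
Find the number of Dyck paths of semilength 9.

Total monotonic paths to (9,9): C(18,9) = 48620.
A path is bad iff it touches y = x + 1; reflecting its initial segment maps bad paths bijectively onto all paths to (8,10), of which there are C(18,10) = 43758.
Valid Dyck paths: 48620 - 43758.
(These counts are the Catalan numbers.)

Final answer: C_{9} = 4862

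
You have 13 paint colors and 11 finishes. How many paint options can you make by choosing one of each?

By the multiplication principle: 13 x 11.

Final answer: 143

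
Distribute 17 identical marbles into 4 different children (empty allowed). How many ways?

Stars and bars: C(n+k-1, k-1) = C(20,3).

Final answer: C(20,3) = 1140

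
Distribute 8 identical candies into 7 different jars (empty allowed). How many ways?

Stars and bars: C(n+k-1, k-1) = C(14,6).

Final answer: C(14,6) = 3003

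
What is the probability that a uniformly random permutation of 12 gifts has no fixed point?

Use the recurrence D(n) = (n-1)(D(n-1) + D(n-2)) with D(0)=1, D(1)=0.
Building up: D(2)=1, D(3)=2, D(4)=9, D(5)=44, D(6)=265, D(7)=1854, D(8)=14833, D(9)=133496, D(10)=1334961, D(11)=14684570, D(12)=176214841.
Total arrangements: 12! = 479001600.
Probability = D(12)/12! = 16019531/43545600.

Final answer: D(12)/12! = 176214841/479001600 = 0.367879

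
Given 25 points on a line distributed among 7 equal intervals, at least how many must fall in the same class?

By pigeonhole with 25 objects and 7 categories: ceiling(25/7).

Final answer: 4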